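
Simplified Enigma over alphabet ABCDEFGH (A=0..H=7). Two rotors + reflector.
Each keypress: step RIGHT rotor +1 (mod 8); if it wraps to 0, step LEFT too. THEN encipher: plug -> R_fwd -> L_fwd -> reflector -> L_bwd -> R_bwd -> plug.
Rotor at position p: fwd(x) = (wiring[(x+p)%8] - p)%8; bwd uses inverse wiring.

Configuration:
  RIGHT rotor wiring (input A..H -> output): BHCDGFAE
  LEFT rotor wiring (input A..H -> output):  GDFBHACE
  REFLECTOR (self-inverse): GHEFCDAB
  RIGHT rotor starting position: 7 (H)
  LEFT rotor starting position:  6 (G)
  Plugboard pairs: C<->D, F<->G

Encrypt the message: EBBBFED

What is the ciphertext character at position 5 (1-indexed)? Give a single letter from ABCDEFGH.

Char 1 ('E'): step: R->0, L->7 (L advanced); E->plug->E->R->G->L->B->refl->H->L'->B->R'->A->plug->A
Char 2 ('B'): step: R->1, L=7; B->plug->B->R->B->L->H->refl->B->L'->G->R'->A->plug->A
Char 3 ('B'): step: R->2, L=7; B->plug->B->R->B->L->H->refl->B->L'->G->R'->E->plug->E
Char 4 ('B'): step: R->3, L=7; B->plug->B->R->D->L->G->refl->A->L'->F->R'->D->plug->C
Char 5 ('F'): step: R->4, L=7; F->plug->G->R->G->L->B->refl->H->L'->B->R'->B->plug->B

B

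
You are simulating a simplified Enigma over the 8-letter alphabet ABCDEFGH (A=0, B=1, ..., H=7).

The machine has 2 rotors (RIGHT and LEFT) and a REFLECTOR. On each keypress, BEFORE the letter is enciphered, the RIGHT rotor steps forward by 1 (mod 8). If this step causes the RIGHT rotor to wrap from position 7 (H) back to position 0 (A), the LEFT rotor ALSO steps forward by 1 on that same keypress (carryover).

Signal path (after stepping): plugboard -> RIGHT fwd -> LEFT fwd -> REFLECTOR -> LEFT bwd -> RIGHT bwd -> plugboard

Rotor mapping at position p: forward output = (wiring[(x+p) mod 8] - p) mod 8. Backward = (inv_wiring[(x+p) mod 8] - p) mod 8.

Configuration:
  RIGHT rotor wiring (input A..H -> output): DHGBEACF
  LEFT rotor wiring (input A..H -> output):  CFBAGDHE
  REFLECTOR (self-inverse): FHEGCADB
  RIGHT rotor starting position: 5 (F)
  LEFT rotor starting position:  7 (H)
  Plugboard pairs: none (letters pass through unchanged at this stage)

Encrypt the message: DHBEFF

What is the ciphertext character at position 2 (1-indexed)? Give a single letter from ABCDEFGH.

Char 1 ('D'): step: R->6, L=7; D->plug->D->R->B->L->D->refl->G->L'->C->R'->H->plug->H
Char 2 ('H'): step: R->7, L=7; H->plug->H->R->D->L->C->refl->E->L'->G->R'->A->plug->A

A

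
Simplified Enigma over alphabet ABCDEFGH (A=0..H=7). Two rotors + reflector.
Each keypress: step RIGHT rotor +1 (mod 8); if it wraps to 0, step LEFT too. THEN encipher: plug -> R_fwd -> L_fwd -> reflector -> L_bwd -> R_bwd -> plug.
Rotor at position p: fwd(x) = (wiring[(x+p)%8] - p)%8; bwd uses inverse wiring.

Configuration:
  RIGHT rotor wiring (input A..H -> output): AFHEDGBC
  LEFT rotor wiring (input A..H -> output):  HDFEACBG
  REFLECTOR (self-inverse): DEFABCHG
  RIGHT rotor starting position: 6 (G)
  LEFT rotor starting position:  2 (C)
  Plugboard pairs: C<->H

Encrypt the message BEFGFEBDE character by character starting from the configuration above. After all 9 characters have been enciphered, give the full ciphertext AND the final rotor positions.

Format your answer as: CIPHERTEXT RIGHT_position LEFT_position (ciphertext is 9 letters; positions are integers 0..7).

Char 1 ('B'): step: R->7, L=2; B->plug->B->R->B->L->C->refl->F->L'->G->R'->C->plug->H
Char 2 ('E'): step: R->0, L->3 (L advanced); E->plug->E->R->D->L->G->refl->H->L'->C->R'->H->plug->C
Char 3 ('F'): step: R->1, L=3; F->plug->F->R->A->L->B->refl->E->L'->F->R'->E->plug->E
Char 4 ('G'): step: R->2, L=3; G->plug->G->R->G->L->A->refl->D->L'->E->R'->D->plug->D
Char 5 ('F'): step: R->3, L=3; F->plug->F->R->F->L->E->refl->B->L'->A->R'->B->plug->B
Char 6 ('E'): step: R->4, L=3; E->plug->E->R->E->L->D->refl->A->L'->G->R'->D->plug->D
Char 7 ('B'): step: R->5, L=3; B->plug->B->R->E->L->D->refl->A->L'->G->R'->H->plug->C
Char 8 ('D'): step: R->6, L=3; D->plug->D->R->H->L->C->refl->F->L'->B->R'->E->plug->E
Char 9 ('E'): step: R->7, L=3; E->plug->E->R->F->L->E->refl->B->L'->A->R'->D->plug->D
Final: ciphertext=HCEDBDCED, RIGHT=7, LEFT=3

Answer: HCEDBDCED 7 3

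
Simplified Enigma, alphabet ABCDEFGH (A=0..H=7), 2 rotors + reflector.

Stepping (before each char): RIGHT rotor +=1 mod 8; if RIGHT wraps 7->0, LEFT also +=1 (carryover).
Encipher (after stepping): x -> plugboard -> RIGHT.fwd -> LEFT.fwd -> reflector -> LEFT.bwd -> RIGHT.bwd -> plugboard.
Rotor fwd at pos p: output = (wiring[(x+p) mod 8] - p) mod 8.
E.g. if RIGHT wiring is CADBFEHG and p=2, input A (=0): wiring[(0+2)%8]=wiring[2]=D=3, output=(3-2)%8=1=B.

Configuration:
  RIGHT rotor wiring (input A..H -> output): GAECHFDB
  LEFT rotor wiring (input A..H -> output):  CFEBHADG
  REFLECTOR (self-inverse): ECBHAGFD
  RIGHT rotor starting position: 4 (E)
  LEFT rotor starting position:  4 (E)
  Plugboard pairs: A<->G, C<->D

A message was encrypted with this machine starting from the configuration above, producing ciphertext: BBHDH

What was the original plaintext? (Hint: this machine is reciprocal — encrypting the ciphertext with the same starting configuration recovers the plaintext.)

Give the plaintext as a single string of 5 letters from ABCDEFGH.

Answer: CGBGA

Derivation:
Char 1 ('B'): step: R->5, L=4; B->plug->B->R->G->L->A->refl->E->L'->B->R'->D->plug->C
Char 2 ('B'): step: R->6, L=4; B->plug->B->R->D->L->C->refl->B->L'->F->R'->A->plug->G
Char 3 ('H'): step: R->7, L=4; H->plug->H->R->E->L->G->refl->F->L'->H->R'->B->plug->B
Char 4 ('D'): step: R->0, L->5 (L advanced); D->plug->C->R->E->L->A->refl->E->L'->G->R'->A->plug->G
Char 5 ('H'): step: R->1, L=5; H->plug->H->R->F->L->H->refl->D->L'->A->R'->G->plug->A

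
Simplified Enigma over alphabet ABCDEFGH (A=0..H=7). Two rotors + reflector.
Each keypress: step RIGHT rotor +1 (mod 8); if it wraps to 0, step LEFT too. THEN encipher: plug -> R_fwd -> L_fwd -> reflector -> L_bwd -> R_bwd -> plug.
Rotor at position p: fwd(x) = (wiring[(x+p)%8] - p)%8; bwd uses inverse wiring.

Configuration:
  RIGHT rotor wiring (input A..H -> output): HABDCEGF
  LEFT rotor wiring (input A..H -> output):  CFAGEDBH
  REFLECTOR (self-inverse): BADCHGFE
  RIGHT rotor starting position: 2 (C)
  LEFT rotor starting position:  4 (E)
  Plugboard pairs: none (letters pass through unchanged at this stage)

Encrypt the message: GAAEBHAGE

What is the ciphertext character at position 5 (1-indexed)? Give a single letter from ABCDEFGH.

Char 1 ('G'): step: R->3, L=4; G->plug->G->R->F->L->B->refl->A->L'->A->R'->A->plug->A
Char 2 ('A'): step: R->4, L=4; A->plug->A->R->G->L->E->refl->H->L'->B->R'->D->plug->D
Char 3 ('A'): step: R->5, L=4; A->plug->A->R->H->L->C->refl->D->L'->D->R'->E->plug->E
Char 4 ('E'): step: R->6, L=4; E->plug->E->R->D->L->D->refl->C->L'->H->R'->B->plug->B
Char 5 ('B'): step: R->7, L=4; B->plug->B->R->A->L->A->refl->B->L'->F->R'->G->plug->G

G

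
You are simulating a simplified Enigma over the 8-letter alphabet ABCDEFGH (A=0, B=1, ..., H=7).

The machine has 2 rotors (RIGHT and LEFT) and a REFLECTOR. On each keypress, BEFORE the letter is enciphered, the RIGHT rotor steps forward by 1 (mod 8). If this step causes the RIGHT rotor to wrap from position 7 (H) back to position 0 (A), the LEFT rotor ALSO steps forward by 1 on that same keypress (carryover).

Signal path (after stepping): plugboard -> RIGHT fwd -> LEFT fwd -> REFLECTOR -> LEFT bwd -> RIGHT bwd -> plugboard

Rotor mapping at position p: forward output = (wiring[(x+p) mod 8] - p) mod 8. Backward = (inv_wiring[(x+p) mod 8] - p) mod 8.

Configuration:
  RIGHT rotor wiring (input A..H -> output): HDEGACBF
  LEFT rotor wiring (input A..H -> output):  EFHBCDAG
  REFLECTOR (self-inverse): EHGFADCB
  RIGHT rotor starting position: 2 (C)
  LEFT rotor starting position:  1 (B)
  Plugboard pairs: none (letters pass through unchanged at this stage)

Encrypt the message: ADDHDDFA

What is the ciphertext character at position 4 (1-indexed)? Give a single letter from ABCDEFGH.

Char 1 ('A'): step: R->3, L=1; A->plug->A->R->D->L->B->refl->H->L'->F->R'->B->plug->B
Char 2 ('D'): step: R->4, L=1; D->plug->D->R->B->L->G->refl->C->L'->E->R'->A->plug->A
Char 3 ('D'): step: R->5, L=1; D->plug->D->R->C->L->A->refl->E->L'->A->R'->C->plug->C
Char 4 ('H'): step: R->6, L=1; H->plug->H->R->E->L->C->refl->G->L'->B->R'->C->plug->C

C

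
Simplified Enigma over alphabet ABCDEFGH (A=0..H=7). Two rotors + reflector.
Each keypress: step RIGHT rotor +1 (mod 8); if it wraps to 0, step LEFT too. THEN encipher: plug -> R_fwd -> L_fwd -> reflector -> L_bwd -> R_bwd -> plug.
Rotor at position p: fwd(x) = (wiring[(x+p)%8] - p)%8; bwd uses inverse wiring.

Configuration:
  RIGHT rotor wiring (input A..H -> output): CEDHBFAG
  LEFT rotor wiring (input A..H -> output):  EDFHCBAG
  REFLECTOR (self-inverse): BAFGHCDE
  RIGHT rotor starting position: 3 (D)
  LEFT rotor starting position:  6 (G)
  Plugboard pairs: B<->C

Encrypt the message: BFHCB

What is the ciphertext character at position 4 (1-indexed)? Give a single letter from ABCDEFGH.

Char 1 ('B'): step: R->4, L=6; B->plug->C->R->E->L->H->refl->E->L'->G->R'->E->plug->E
Char 2 ('F'): step: R->5, L=6; F->plug->F->R->G->L->E->refl->H->L'->E->R'->H->plug->H
Char 3 ('H'): step: R->6, L=6; H->plug->H->R->H->L->D->refl->G->L'->C->R'->A->plug->A
Char 4 ('C'): step: R->7, L=6; C->plug->B->R->D->L->F->refl->C->L'->A->R'->E->plug->E

E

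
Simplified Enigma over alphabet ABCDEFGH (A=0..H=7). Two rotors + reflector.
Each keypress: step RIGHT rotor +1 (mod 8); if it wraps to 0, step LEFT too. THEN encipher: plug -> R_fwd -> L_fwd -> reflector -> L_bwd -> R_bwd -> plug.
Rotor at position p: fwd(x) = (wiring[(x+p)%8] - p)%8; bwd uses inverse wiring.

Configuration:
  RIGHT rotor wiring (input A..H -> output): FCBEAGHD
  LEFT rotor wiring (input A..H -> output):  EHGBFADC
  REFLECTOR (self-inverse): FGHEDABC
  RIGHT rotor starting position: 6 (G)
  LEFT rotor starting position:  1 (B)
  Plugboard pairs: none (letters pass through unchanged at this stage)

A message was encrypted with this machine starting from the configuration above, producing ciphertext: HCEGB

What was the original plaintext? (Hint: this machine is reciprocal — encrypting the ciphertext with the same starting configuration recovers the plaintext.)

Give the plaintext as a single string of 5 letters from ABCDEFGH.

Answer: BFDDG

Derivation:
Char 1 ('H'): step: R->7, L=1; H->plug->H->R->A->L->G->refl->B->L'->G->R'->B->plug->B
Char 2 ('C'): step: R->0, L->2 (L advanced); C->plug->C->R->B->L->H->refl->C->L'->G->R'->F->plug->F
Char 3 ('E'): step: R->1, L=2; E->plug->E->R->F->L->A->refl->F->L'->H->R'->D->plug->D
Char 4 ('G'): step: R->2, L=2; G->plug->G->R->D->L->G->refl->B->L'->E->R'->D->plug->D
Char 5 ('B'): step: R->3, L=2; B->plug->B->R->F->L->A->refl->F->L'->H->R'->G->plug->G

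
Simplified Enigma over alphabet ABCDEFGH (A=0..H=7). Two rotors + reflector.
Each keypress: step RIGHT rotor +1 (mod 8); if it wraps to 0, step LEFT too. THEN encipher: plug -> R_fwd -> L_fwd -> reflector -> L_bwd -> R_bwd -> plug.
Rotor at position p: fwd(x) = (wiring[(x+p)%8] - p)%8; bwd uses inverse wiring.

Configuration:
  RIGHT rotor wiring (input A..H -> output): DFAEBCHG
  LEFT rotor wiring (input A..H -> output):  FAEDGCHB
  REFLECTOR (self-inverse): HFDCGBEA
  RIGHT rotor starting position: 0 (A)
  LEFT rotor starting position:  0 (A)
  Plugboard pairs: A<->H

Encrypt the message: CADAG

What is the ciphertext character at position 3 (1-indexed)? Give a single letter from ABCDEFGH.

Char 1 ('C'): step: R->1, L=0; C->plug->C->R->D->L->D->refl->C->L'->F->R'->G->plug->G
Char 2 ('A'): step: R->2, L=0; A->plug->H->R->D->L->D->refl->C->L'->F->R'->E->plug->E
Char 3 ('D'): step: R->3, L=0; D->plug->D->R->E->L->G->refl->E->L'->C->R'->G->plug->G

G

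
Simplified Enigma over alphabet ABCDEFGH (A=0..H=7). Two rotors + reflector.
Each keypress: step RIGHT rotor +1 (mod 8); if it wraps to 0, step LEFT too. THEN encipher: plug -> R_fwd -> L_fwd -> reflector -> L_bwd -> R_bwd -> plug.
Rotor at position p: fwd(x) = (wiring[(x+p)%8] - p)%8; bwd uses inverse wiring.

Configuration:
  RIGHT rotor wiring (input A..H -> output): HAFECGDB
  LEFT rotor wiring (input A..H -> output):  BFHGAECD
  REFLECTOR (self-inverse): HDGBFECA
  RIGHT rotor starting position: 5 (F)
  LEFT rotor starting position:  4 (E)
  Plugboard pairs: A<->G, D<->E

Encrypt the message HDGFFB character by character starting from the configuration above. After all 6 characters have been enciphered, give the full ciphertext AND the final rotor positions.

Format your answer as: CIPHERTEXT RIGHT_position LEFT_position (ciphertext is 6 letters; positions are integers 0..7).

Char 1 ('H'): step: R->6, L=4; H->plug->H->R->A->L->E->refl->F->L'->E->R'->G->plug->A
Char 2 ('D'): step: R->7, L=4; D->plug->E->R->F->L->B->refl->D->L'->G->R'->D->plug->E
Char 3 ('G'): step: R->0, L->5 (L advanced); G->plug->A->R->H->L->D->refl->B->L'->G->R'->F->plug->F
Char 4 ('F'): step: R->1, L=5; F->plug->F->R->C->L->G->refl->C->L'->F->R'->E->plug->D
Char 5 ('F'): step: R->2, L=5; F->plug->F->R->H->L->D->refl->B->L'->G->R'->H->plug->H
Char 6 ('B'): step: R->3, L=5; B->plug->B->R->H->L->D->refl->B->L'->G->R'->E->plug->D
Final: ciphertext=AEFDHD, RIGHT=3, LEFT=5

Answer: AEFDHD 3 5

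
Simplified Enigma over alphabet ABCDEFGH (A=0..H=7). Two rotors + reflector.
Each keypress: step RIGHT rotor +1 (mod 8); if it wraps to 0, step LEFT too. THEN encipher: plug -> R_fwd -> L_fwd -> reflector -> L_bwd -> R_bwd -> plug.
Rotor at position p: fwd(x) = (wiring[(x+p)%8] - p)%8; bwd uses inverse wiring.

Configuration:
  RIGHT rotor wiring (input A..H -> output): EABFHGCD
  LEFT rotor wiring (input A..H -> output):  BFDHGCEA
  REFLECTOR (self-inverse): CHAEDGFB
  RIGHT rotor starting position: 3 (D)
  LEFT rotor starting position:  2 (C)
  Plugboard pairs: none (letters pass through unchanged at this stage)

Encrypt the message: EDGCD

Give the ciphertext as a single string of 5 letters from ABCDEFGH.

Char 1 ('E'): step: R->4, L=2; E->plug->E->R->A->L->B->refl->H->L'->G->R'->C->plug->C
Char 2 ('D'): step: R->5, L=2; D->plug->D->R->H->L->D->refl->E->L'->C->R'->H->plug->H
Char 3 ('G'): step: R->6, L=2; G->plug->G->R->B->L->F->refl->G->L'->F->R'->B->plug->B
Char 4 ('C'): step: R->7, L=2; C->plug->C->R->B->L->F->refl->G->L'->F->R'->B->plug->B
Char 5 ('D'): step: R->0, L->3 (L advanced); D->plug->D->R->F->L->G->refl->F->L'->E->R'->A->plug->A

Answer: CHBBA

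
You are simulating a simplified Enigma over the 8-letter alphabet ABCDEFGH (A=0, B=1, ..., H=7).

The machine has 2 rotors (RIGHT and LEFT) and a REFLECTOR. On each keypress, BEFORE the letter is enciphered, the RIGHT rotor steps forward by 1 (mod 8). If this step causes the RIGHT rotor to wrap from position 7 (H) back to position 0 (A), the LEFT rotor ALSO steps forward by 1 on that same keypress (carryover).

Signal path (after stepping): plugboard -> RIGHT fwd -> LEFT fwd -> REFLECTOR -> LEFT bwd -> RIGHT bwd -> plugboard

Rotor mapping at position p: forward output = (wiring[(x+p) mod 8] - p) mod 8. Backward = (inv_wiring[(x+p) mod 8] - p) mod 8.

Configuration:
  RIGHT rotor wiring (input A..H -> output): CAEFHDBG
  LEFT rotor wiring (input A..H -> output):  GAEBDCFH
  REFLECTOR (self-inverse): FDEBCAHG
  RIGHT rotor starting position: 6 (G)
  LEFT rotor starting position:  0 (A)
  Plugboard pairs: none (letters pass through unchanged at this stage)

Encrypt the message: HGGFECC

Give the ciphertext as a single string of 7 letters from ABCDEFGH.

Answer: DCBDGAB

Derivation:
Char 1 ('H'): step: R->7, L=0; H->plug->H->R->C->L->E->refl->C->L'->F->R'->D->plug->D
Char 2 ('G'): step: R->0, L->1 (L advanced); G->plug->G->R->B->L->D->refl->B->L'->E->R'->C->plug->C
Char 3 ('G'): step: R->1, L=1; G->plug->G->R->F->L->E->refl->C->L'->D->R'->B->plug->B
Char 4 ('F'): step: R->2, L=1; F->plug->F->R->E->L->B->refl->D->L'->B->R'->D->plug->D
Char 5 ('E'): step: R->3, L=1; E->plug->E->R->D->L->C->refl->E->L'->F->R'->G->plug->G
Char 6 ('C'): step: R->4, L=1; C->plug->C->R->F->L->E->refl->C->L'->D->R'->A->plug->A
Char 7 ('C'): step: R->5, L=1; C->plug->C->R->B->L->D->refl->B->L'->E->R'->B->plug->B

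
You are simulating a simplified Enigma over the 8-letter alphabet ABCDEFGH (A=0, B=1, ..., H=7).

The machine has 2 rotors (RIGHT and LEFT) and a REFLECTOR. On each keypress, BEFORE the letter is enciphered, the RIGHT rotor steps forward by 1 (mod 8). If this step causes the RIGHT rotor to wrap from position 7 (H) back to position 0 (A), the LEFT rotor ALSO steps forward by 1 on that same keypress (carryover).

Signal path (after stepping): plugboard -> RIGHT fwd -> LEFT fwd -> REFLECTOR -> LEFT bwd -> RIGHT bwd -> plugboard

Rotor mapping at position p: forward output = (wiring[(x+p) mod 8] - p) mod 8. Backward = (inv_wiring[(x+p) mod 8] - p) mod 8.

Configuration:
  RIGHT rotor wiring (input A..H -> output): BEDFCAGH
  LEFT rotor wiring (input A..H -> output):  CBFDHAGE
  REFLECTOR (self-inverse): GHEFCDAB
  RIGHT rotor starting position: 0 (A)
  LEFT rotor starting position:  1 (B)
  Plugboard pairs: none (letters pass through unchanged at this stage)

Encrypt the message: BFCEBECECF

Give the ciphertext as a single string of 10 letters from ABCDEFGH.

Answer: DDFACDEFFE

Derivation:
Char 1 ('B'): step: R->1, L=1; B->plug->B->R->C->L->C->refl->E->L'->B->R'->D->plug->D
Char 2 ('F'): step: R->2, L=1; F->plug->F->R->F->L->F->refl->D->L'->G->R'->D->plug->D
Char 3 ('C'): step: R->3, L=1; C->plug->C->R->F->L->F->refl->D->L'->G->R'->F->plug->F
Char 4 ('E'): step: R->4, L=1; E->plug->E->R->F->L->F->refl->D->L'->G->R'->A->plug->A
Char 5 ('B'): step: R->5, L=1; B->plug->B->R->B->L->E->refl->C->L'->C->R'->C->plug->C
Char 6 ('E'): step: R->6, L=1; E->plug->E->R->F->L->F->refl->D->L'->G->R'->D->plug->D
Char 7 ('C'): step: R->7, L=1; C->plug->C->R->F->L->F->refl->D->L'->G->R'->E->plug->E
Char 8 ('E'): step: R->0, L->2 (L advanced); E->plug->E->R->C->L->F->refl->D->L'->A->R'->F->plug->F
Char 9 ('C'): step: R->1, L=2; C->plug->C->R->E->L->E->refl->C->L'->F->R'->F->plug->F
Char 10 ('F'): step: R->2, L=2; F->plug->F->R->F->L->C->refl->E->L'->E->R'->E->plug->E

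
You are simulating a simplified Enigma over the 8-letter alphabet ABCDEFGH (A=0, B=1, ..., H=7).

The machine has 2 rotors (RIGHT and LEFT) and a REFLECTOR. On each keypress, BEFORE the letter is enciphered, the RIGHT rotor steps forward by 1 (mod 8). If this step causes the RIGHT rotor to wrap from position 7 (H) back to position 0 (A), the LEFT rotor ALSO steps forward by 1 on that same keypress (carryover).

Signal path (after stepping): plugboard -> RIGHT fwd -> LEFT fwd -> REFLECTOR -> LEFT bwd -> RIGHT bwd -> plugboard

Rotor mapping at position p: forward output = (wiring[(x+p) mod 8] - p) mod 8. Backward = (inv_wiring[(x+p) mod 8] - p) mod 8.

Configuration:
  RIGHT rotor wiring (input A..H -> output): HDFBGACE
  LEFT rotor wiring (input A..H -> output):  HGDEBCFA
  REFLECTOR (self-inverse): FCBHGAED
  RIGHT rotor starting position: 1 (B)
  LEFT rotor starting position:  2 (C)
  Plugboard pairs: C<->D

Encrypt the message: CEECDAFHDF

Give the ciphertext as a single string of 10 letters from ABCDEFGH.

Char 1 ('C'): step: R->2, L=2; C->plug->D->R->G->L->F->refl->A->L'->D->R'->A->plug->A
Char 2 ('E'): step: R->3, L=2; E->plug->E->R->B->L->C->refl->B->L'->A->R'->G->plug->G
Char 3 ('E'): step: R->4, L=2; E->plug->E->R->D->L->A->refl->F->L'->G->R'->C->plug->D
Char 4 ('C'): step: R->5, L=2; C->plug->D->R->C->L->H->refl->D->L'->E->R'->G->plug->G
Char 5 ('D'): step: R->6, L=2; D->plug->C->R->B->L->C->refl->B->L'->A->R'->G->plug->G
Char 6 ('A'): step: R->7, L=2; A->plug->A->R->F->L->G->refl->E->L'->H->R'->F->plug->F
Char 7 ('F'): step: R->0, L->3 (L advanced); F->plug->F->R->A->L->B->refl->C->L'->D->R'->B->plug->B
Char 8 ('H'): step: R->1, L=3; H->plug->H->R->G->L->D->refl->H->L'->C->R'->A->plug->A
Char 9 ('D'): step: R->2, L=3; D->plug->C->R->E->L->F->refl->A->L'->H->R'->B->plug->B
Char 10 ('F'): step: R->3, L=3; F->plug->F->R->E->L->F->refl->A->L'->H->R'->D->plug->C

Answer: AGDGGFBABC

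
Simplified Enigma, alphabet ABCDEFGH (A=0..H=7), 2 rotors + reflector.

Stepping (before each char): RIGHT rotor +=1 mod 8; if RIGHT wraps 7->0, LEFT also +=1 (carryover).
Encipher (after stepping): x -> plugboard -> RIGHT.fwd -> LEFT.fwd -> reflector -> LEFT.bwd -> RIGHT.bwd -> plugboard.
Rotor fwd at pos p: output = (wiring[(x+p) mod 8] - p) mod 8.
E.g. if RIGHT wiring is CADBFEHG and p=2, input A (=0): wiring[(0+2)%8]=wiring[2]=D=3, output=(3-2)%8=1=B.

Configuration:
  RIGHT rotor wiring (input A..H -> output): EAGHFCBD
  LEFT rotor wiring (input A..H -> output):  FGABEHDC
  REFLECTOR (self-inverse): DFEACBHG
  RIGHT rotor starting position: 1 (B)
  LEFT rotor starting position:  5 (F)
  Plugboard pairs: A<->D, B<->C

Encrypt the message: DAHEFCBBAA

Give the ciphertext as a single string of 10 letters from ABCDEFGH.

Answer: GEBDGGFGEC

Derivation:
Char 1 ('D'): step: R->2, L=5; D->plug->A->R->E->L->B->refl->F->L'->C->R'->G->plug->G
Char 2 ('A'): step: R->3, L=5; A->plug->D->R->G->L->E->refl->C->L'->A->R'->E->plug->E
Char 3 ('H'): step: R->4, L=5; H->plug->H->R->D->L->A->refl->D->L'->F->R'->C->plug->B
Char 4 ('E'): step: R->5, L=5; E->plug->E->R->D->L->A->refl->D->L'->F->R'->A->plug->D
Char 5 ('F'): step: R->6, L=5; F->plug->F->R->B->L->G->refl->H->L'->H->R'->G->plug->G
Char 6 ('C'): step: R->7, L=5; C->plug->B->R->F->L->D->refl->A->L'->D->R'->G->plug->G
Char 7 ('B'): step: R->0, L->6 (L advanced); B->plug->C->R->G->L->G->refl->H->L'->C->R'->F->plug->F
Char 8 ('B'): step: R->1, L=6; B->plug->C->R->G->L->G->refl->H->L'->C->R'->G->plug->G
Char 9 ('A'): step: R->2, L=6; A->plug->D->R->A->L->F->refl->B->L'->H->R'->E->plug->E
Char 10 ('A'): step: R->3, L=6; A->plug->D->R->G->L->G->refl->H->L'->C->R'->B->plug->C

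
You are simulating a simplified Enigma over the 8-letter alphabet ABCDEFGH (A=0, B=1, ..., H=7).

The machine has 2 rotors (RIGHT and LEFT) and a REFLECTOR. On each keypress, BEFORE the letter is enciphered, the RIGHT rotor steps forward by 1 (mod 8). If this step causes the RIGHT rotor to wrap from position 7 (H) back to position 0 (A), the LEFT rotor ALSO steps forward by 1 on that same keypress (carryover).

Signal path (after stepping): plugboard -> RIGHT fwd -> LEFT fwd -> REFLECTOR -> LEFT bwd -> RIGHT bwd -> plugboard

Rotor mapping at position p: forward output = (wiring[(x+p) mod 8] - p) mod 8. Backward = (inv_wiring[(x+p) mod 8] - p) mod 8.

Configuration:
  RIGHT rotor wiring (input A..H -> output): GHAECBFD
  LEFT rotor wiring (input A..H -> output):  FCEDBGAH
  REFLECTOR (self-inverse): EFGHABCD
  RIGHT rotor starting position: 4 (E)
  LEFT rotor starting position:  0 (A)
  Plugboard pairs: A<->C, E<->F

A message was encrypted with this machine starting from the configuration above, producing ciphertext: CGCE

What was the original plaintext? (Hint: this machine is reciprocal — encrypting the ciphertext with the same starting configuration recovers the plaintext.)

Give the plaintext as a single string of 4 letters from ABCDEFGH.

Answer: BAAG

Derivation:
Char 1 ('C'): step: R->5, L=0; C->plug->A->R->E->L->B->refl->F->L'->A->R'->B->plug->B
Char 2 ('G'): step: R->6, L=0; G->plug->G->R->E->L->B->refl->F->L'->A->R'->C->plug->A
Char 3 ('C'): step: R->7, L=0; C->plug->A->R->E->L->B->refl->F->L'->A->R'->C->plug->A
Char 4 ('E'): step: R->0, L->1 (L advanced); E->plug->F->R->B->L->D->refl->H->L'->F->R'->G->plug->G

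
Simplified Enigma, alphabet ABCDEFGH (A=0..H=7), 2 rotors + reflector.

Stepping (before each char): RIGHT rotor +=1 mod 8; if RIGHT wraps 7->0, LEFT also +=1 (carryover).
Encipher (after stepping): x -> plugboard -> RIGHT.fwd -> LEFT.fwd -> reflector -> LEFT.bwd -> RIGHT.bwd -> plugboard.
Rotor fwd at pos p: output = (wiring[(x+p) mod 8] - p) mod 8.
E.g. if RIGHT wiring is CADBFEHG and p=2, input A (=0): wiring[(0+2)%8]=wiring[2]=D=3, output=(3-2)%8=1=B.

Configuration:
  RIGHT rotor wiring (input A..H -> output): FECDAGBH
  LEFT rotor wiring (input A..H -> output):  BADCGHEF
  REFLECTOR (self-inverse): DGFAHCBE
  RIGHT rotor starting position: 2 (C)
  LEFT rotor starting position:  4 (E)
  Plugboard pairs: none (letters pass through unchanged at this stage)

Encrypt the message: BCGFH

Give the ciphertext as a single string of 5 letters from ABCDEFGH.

Char 1 ('B'): step: R->3, L=4; B->plug->B->R->F->L->E->refl->H->L'->G->R'->D->plug->D
Char 2 ('C'): step: R->4, L=4; C->plug->C->R->F->L->E->refl->H->L'->G->R'->G->plug->G
Char 3 ('G'): step: R->5, L=4; G->plug->G->R->G->L->H->refl->E->L'->F->R'->F->plug->F
Char 4 ('F'): step: R->6, L=4; F->plug->F->R->F->L->E->refl->H->L'->G->R'->D->plug->D
Char 5 ('H'): step: R->7, L=4; H->plug->H->R->C->L->A->refl->D->L'->B->R'->F->plug->F

Answer: DGFDF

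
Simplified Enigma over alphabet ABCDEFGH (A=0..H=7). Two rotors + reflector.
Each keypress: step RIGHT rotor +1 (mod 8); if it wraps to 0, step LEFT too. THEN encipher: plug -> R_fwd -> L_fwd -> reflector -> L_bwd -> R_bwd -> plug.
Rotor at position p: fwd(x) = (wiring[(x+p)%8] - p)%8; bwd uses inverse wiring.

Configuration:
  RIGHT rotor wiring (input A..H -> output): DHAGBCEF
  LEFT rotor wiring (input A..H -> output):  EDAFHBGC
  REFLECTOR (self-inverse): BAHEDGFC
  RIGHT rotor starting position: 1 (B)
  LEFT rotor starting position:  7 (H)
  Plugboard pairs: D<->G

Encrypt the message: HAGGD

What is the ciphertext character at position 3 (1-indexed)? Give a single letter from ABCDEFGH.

Char 1 ('H'): step: R->2, L=7; H->plug->H->R->F->L->A->refl->B->L'->D->R'->F->plug->F
Char 2 ('A'): step: R->3, L=7; A->plug->A->R->D->L->B->refl->A->L'->F->R'->H->plug->H
Char 3 ('G'): step: R->4, L=7; G->plug->D->R->B->L->F->refl->G->L'->E->R'->G->plug->D

D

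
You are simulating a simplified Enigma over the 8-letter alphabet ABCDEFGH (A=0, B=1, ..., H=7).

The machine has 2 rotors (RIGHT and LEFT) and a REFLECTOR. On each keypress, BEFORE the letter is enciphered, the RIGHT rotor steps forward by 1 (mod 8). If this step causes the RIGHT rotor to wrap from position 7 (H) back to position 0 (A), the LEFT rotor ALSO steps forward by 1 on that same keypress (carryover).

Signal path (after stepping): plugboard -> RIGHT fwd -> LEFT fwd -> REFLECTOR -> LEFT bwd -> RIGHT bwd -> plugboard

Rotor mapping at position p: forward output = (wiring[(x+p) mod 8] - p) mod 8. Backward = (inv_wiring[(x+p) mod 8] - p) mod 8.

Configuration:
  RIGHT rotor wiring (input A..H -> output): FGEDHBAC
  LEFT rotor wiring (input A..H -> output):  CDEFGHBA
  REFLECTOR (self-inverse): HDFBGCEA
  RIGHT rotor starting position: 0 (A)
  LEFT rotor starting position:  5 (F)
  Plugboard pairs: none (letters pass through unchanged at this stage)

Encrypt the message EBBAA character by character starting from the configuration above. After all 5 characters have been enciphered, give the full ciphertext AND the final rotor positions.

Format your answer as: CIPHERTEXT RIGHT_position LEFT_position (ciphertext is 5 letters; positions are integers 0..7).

Char 1 ('E'): step: R->1, L=5; E->plug->E->R->A->L->C->refl->F->L'->D->R'->B->plug->B
Char 2 ('B'): step: R->2, L=5; B->plug->B->R->B->L->E->refl->G->L'->E->R'->H->plug->H
Char 3 ('B'): step: R->3, L=5; B->plug->B->R->E->L->G->refl->E->L'->B->R'->H->plug->H
Char 4 ('A'): step: R->4, L=5; A->plug->A->R->D->L->F->refl->C->L'->A->R'->G->plug->G
Char 5 ('A'): step: R->5, L=5; A->plug->A->R->E->L->G->refl->E->L'->B->R'->E->plug->E
Final: ciphertext=BHHGE, RIGHT=5, LEFT=5

Answer: BHHGE 5 5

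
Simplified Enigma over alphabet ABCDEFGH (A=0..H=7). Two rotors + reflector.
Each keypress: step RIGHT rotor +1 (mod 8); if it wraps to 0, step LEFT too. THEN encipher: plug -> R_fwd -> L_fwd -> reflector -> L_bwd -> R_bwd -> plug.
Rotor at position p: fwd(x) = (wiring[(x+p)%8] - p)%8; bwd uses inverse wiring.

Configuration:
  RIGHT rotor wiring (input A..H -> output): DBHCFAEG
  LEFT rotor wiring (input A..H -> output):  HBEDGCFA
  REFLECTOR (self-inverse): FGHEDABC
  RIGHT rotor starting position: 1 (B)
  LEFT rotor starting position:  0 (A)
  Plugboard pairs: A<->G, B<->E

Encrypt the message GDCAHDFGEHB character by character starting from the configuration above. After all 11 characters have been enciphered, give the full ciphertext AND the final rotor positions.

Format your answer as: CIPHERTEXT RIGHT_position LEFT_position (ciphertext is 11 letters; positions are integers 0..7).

Char 1 ('G'): step: R->2, L=0; G->plug->A->R->F->L->C->refl->H->L'->A->R'->B->plug->E
Char 2 ('D'): step: R->3, L=0; D->plug->D->R->B->L->B->refl->G->L'->E->R'->H->plug->H
Char 3 ('C'): step: R->4, L=0; C->plug->C->R->A->L->H->refl->C->L'->F->R'->F->plug->F
Char 4 ('A'): step: R->5, L=0; A->plug->G->R->F->L->C->refl->H->L'->A->R'->H->plug->H
Char 5 ('H'): step: R->6, L=0; H->plug->H->R->C->L->E->refl->D->L'->D->R'->D->plug->D
Char 6 ('D'): step: R->7, L=0; D->plug->D->R->A->L->H->refl->C->L'->F->R'->H->plug->H
Char 7 ('F'): step: R->0, L->1 (L advanced); F->plug->F->R->A->L->A->refl->F->L'->D->R'->A->plug->G
Char 8 ('G'): step: R->1, L=1; G->plug->A->R->A->L->A->refl->F->L'->D->R'->F->plug->F
Char 9 ('E'): step: R->2, L=1; E->plug->B->R->A->L->A->refl->F->L'->D->R'->C->plug->C
Char 10 ('H'): step: R->3, L=1; H->plug->H->R->E->L->B->refl->G->L'->H->R'->A->plug->G
Char 11 ('B'): step: R->4, L=1; B->plug->E->R->H->L->G->refl->B->L'->E->R'->B->plug->E
Final: ciphertext=EHFHDHGFCGE, RIGHT=4, LEFT=1

Answer: EHFHDHGFCGE 4 1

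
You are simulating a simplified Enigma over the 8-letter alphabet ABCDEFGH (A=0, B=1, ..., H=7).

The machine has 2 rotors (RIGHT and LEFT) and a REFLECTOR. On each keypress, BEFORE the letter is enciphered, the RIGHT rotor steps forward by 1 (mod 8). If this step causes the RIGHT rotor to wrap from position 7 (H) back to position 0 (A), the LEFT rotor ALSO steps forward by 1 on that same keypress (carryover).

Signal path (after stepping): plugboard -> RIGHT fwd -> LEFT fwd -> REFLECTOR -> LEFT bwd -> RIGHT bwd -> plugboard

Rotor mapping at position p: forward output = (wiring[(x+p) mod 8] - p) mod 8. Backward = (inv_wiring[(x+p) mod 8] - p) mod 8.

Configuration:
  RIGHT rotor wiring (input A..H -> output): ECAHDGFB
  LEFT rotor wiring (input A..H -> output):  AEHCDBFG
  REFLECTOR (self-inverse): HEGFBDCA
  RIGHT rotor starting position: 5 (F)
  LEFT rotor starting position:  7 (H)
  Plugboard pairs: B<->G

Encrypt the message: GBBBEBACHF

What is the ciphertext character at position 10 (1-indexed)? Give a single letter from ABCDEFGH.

Char 1 ('G'): step: R->6, L=7; G->plug->B->R->D->L->A->refl->H->L'->A->R'->H->plug->H
Char 2 ('B'): step: R->7, L=7; B->plug->G->R->H->L->G->refl->C->L'->G->R'->H->plug->H
Char 3 ('B'): step: R->0, L->0 (L advanced); B->plug->G->R->F->L->B->refl->E->L'->B->R'->H->plug->H
Char 4 ('B'): step: R->1, L=0; B->plug->G->R->A->L->A->refl->H->L'->C->R'->D->plug->D
Char 5 ('E'): step: R->2, L=0; E->plug->E->R->D->L->C->refl->G->L'->H->R'->F->plug->F
Char 6 ('B'): step: R->3, L=0; B->plug->G->R->H->L->G->refl->C->L'->D->R'->C->plug->C
Char 7 ('A'): step: R->4, L=0; A->plug->A->R->H->L->G->refl->C->L'->D->R'->H->plug->H
Char 8 ('C'): step: R->5, L=0; C->plug->C->R->E->L->D->refl->F->L'->G->R'->H->plug->H
Char 9 ('H'): step: R->6, L=0; H->plug->H->R->A->L->A->refl->H->L'->C->R'->E->plug->E
Char 10 ('F'): step: R->7, L=0; F->plug->F->R->E->L->D->refl->F->L'->G->R'->H->plug->H

H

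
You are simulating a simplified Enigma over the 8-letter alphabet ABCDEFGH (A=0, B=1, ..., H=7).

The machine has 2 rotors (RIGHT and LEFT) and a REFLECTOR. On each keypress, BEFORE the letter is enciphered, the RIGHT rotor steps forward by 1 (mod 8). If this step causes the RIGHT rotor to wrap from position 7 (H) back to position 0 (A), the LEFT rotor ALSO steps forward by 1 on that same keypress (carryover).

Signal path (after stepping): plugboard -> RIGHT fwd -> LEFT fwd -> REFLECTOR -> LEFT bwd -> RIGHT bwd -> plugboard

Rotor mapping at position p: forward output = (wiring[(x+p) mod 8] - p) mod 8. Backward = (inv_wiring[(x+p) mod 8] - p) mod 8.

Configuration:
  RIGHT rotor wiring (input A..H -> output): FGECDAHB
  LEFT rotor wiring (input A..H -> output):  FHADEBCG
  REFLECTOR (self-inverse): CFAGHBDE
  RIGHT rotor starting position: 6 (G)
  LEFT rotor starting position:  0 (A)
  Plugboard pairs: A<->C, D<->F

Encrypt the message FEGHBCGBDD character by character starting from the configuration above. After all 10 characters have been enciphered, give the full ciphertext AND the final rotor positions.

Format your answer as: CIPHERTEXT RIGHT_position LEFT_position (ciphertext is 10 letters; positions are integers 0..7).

Char 1 ('F'): step: R->7, L=0; F->plug->D->R->F->L->B->refl->F->L'->A->R'->H->plug->H
Char 2 ('E'): step: R->0, L->1 (L advanced); E->plug->E->R->D->L->D->refl->G->L'->A->R'->F->plug->D
Char 3 ('G'): step: R->1, L=1; G->plug->G->R->A->L->G->refl->D->L'->D->R'->B->plug->B
Char 4 ('H'): step: R->2, L=1; H->plug->H->R->E->L->A->refl->C->L'->C->R'->A->plug->C
Char 5 ('B'): step: R->3, L=1; B->plug->B->R->A->L->G->refl->D->L'->D->R'->G->plug->G
Char 6 ('C'): step: R->4, L=1; C->plug->A->R->H->L->E->refl->H->L'->B->R'->E->plug->E
Char 7 ('G'): step: R->5, L=1; G->plug->G->R->F->L->B->refl->F->L'->G->R'->H->plug->H
Char 8 ('B'): step: R->6, L=1; B->plug->B->R->D->L->D->refl->G->L'->A->R'->D->plug->F
Char 9 ('D'): step: R->7, L=1; D->plug->F->R->E->L->A->refl->C->L'->C->R'->A->plug->C
Char 10 ('D'): step: R->0, L->2 (L advanced); D->plug->F->R->A->L->G->refl->D->L'->G->R'->B->plug->B
Final: ciphertext=HDBCGEHFCB, RIGHT=0, LEFT=2

Answer: HDBCGEHFCB 0 2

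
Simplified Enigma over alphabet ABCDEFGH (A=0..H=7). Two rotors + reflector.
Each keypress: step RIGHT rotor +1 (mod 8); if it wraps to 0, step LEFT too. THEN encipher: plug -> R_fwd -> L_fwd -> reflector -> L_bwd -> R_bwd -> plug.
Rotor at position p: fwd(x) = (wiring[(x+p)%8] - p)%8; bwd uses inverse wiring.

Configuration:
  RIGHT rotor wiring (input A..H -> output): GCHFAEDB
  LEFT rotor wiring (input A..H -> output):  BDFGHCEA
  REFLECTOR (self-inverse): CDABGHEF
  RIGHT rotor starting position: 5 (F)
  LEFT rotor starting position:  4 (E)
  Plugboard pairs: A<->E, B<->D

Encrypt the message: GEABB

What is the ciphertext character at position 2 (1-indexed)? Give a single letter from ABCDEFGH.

Char 1 ('G'): step: R->6, L=4; G->plug->G->R->C->L->A->refl->C->L'->H->R'->F->plug->F
Char 2 ('E'): step: R->7, L=4; E->plug->A->R->C->L->A->refl->C->L'->H->R'->B->plug->D

D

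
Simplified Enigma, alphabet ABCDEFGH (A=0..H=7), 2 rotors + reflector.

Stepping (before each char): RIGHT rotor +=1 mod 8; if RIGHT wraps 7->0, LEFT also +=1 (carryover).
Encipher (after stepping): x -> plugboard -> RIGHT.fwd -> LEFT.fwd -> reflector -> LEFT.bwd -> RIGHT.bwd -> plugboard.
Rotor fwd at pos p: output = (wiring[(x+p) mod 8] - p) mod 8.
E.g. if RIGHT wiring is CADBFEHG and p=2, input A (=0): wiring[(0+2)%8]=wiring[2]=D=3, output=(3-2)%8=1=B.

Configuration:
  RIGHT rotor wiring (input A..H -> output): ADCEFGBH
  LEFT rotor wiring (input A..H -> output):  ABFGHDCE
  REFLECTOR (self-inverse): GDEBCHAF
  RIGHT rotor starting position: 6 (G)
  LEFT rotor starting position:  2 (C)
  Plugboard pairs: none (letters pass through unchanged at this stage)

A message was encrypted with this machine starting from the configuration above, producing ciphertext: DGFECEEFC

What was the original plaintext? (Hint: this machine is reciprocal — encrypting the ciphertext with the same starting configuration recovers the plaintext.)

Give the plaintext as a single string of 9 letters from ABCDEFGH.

Answer: AHDHFHCCA

Derivation:
Char 1 ('D'): step: R->7, L=2; D->plug->D->R->D->L->B->refl->D->L'->A->R'->A->plug->A
Char 2 ('G'): step: R->0, L->3 (L advanced); G->plug->G->R->B->L->E->refl->C->L'->H->R'->H->plug->H
Char 3 ('F'): step: R->1, L=3; F->plug->F->R->A->L->D->refl->B->L'->E->R'->D->plug->D
Char 4 ('E'): step: R->2, L=3; E->plug->E->R->H->L->C->refl->E->L'->B->R'->H->plug->H
Char 5 ('C'): step: R->3, L=3; C->plug->C->R->D->L->H->refl->F->L'->F->R'->F->plug->F
Char 6 ('E'): step: R->4, L=3; E->plug->E->R->E->L->B->refl->D->L'->A->R'->H->plug->H
Char 7 ('E'): step: R->5, L=3; E->plug->E->R->G->L->G->refl->A->L'->C->R'->C->plug->C
Char 8 ('F'): step: R->6, L=3; F->plug->F->R->G->L->G->refl->A->L'->C->R'->C->plug->C
Char 9 ('C'): step: R->7, L=3; C->plug->C->R->E->L->B->refl->D->L'->A->R'->A->plug->A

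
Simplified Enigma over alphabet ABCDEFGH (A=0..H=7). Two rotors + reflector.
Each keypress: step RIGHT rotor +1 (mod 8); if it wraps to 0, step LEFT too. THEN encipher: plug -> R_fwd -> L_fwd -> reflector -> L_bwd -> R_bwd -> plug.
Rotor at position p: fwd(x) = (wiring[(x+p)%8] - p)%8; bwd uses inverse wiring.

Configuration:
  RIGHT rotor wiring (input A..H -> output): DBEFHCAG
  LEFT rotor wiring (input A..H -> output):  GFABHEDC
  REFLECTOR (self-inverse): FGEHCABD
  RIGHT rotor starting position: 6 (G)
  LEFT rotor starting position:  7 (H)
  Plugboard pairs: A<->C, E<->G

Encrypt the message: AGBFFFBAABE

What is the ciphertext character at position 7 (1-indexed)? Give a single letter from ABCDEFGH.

Char 1 ('A'): step: R->7, L=7; A->plug->C->R->C->L->G->refl->B->L'->D->R'->G->plug->E
Char 2 ('G'): step: R->0, L->0 (L advanced); G->plug->E->R->H->L->C->refl->E->L'->F->R'->D->plug->D
Char 3 ('B'): step: R->1, L=0; B->plug->B->R->D->L->B->refl->G->L'->A->R'->A->plug->C
Char 4 ('F'): step: R->2, L=0; F->plug->F->R->E->L->H->refl->D->L'->G->R'->E->plug->G
Char 5 ('F'): step: R->3, L=0; F->plug->F->R->A->L->G->refl->B->L'->D->R'->E->plug->G
Char 6 ('F'): step: R->4, L=0; F->plug->F->R->F->L->E->refl->C->L'->H->R'->E->plug->G
Char 7 ('B'): step: R->5, L=0; B->plug->B->R->D->L->B->refl->G->L'->A->R'->G->plug->E

E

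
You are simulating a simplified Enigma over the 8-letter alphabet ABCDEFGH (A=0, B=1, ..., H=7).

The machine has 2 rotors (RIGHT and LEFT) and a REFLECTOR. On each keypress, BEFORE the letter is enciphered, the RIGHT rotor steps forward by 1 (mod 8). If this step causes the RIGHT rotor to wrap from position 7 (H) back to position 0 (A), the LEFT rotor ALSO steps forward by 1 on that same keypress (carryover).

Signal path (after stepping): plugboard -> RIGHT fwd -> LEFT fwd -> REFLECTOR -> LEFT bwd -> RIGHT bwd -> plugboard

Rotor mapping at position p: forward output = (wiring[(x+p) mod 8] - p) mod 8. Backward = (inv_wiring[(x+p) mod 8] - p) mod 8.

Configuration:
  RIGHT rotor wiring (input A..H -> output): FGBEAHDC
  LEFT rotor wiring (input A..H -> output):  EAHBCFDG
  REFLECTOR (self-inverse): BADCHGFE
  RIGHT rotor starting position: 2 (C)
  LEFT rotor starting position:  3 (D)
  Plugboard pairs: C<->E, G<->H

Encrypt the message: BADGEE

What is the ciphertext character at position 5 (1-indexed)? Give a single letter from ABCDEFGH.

Char 1 ('B'): step: R->3, L=3; B->plug->B->R->F->L->B->refl->A->L'->D->R'->G->plug->H
Char 2 ('A'): step: R->4, L=3; A->plug->A->R->E->L->D->refl->C->L'->C->R'->F->plug->F
Char 3 ('D'): step: R->5, L=3; D->plug->D->R->A->L->G->refl->F->L'->G->R'->B->plug->B
Char 4 ('G'): step: R->6, L=3; G->plug->H->R->B->L->H->refl->E->L'->H->R'->C->plug->E
Char 5 ('E'): step: R->7, L=3; E->plug->C->R->H->L->E->refl->H->L'->B->R'->F->plug->F

F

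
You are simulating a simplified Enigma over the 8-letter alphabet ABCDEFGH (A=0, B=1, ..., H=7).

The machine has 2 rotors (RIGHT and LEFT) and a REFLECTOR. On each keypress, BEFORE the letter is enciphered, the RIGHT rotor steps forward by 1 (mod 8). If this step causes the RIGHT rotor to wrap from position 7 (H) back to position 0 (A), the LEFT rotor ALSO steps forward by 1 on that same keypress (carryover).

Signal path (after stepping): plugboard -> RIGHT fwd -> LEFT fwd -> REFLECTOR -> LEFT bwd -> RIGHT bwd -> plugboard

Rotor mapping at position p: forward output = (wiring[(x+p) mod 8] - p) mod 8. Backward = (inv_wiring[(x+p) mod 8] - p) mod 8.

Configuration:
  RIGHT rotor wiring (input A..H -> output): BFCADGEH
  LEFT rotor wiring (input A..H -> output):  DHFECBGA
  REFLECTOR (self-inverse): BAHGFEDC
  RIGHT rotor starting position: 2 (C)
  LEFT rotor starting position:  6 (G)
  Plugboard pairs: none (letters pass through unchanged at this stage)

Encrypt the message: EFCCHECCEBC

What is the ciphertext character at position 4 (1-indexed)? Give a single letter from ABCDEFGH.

Char 1 ('E'): step: R->3, L=6; E->plug->E->R->E->L->H->refl->C->L'->B->R'->D->plug->D
Char 2 ('F'): step: R->4, L=6; F->plug->F->R->B->L->C->refl->H->L'->E->R'->H->plug->H
Char 3 ('C'): step: R->5, L=6; C->plug->C->R->C->L->F->refl->E->L'->G->R'->H->plug->H
Char 4 ('C'): step: R->6, L=6; C->plug->C->R->D->L->B->refl->A->L'->A->R'->H->plug->H

H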